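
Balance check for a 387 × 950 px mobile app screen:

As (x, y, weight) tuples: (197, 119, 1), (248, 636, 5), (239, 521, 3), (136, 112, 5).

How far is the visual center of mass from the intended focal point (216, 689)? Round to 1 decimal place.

Total weight = 1 + 5 + 3 + 5 = 14.
x: (1·197 + 5·248 + 3·239 + 5·136) / 14 = 2834 / 14 ≈ 202.43
y: (1·119 + 5·636 + 3·521 + 5·112) / 14 = 5422 / 14 ≈ 387.29
From (216, 689): dx = -13.57, dy = -301.71, so the distance is √(dx²+dy²) ≈ 302.02.

≈ 302.0 px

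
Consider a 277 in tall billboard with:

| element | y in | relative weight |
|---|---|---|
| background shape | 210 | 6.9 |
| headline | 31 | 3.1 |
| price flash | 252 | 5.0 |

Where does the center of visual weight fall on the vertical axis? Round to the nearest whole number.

Σw = 6.9 + 3.1 + 5.0 = 15.0.
Σw·y = 6.9·210 + 3.1·31 + 5.0·252 = 2805.1, so ȳ = 2805.1/15.0 ≈ 187.01.

y ≈ 187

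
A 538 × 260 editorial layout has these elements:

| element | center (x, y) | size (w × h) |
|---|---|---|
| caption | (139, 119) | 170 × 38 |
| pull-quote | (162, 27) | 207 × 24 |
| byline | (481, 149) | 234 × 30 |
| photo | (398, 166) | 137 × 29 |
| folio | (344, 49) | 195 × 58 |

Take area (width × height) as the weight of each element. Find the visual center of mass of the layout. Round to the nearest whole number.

Areas: caption 170·38 = 6460, pull-quote 207·24 = 4968, byline 234·30 = 7020, photo 137·29 = 3973, folio 195·58 = 11310. Total weight = 33731.
Σw·x = 6460·139 + 4968·162 + 7020·481 + 3973·398 + 11310·344 = 10551270, so x̄ = 10551270/33731 ≈ 312.81.
Σw·y = 6460·119 + 4968·27 + 7020·149 + 3973·166 + 11310·49 = 3162564, so ȳ = 3162564/33731 ≈ 93.76.

(313, 94)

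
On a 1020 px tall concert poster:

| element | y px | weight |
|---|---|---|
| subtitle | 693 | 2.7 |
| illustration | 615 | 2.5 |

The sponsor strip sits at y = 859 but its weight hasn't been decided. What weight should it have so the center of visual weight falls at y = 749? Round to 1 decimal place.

w ≈ 4.4

Fixed elements: Σw = 2.7 + 2.5 = 5.2, Σw·y = 2.7·693 + 2.5·615 = 3408.6.
Set Σw·y/Σw = 749: (3408.6 + 859w) = 749·(5.2 + w).
Rearranging, w·(859 − 749) = 749·5.2 − 3408.6 = 486.2, so w ≈ 486.2/110 = 4.42.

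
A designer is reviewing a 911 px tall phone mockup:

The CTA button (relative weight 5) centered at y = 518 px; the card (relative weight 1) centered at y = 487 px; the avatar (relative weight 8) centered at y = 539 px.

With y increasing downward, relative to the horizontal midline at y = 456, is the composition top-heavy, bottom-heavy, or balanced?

bottom-heavy

Total weight = 5 + 1 + 8 = 14.
y: (5·518 + 1·487 + 8·539) / 14 = 7389 / 14 ≈ 527.79
Since 527.8 is below (larger y than) 456, the composition reads bottom-heavy.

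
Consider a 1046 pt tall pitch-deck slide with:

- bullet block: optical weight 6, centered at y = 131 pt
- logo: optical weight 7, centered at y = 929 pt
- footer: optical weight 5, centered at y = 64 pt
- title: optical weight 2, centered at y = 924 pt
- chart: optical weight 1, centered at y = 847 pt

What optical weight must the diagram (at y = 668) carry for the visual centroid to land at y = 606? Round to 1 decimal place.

Known weights sum to 6 + 7 + 5 + 2 + 1 = 21; their moment is 6·131 + 7·929 + 5·64 + 2·924 + 1·847 = 10304.
Balance at y = 606 requires (10304 + w·668) / (21 + w) = 606.
Solving: w = (606·21 − 10304) / (668 − 606) = 2422 / 62 ≈ 39.06.

w ≈ 39.1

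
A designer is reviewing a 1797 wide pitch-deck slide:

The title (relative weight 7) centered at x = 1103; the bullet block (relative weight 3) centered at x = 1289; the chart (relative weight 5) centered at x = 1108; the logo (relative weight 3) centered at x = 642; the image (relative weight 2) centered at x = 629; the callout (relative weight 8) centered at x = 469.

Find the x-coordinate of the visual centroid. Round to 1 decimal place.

x ≈ 859.4

Total weight = 7 + 3 + 5 + 3 + 2 + 8 = 28.
x: moment 24064 / weight 28 ≈ 859.43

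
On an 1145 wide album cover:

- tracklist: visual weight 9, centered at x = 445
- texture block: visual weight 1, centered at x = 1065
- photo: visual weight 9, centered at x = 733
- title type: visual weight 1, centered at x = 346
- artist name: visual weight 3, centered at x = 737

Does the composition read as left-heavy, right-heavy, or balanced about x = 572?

Weights sum to 9 + 1 + 9 + 1 + 3 = 23.
Σw·x = 9·445 + 1·1065 + 9·733 + 1·346 + 3·737 = 14224, so x̄ = 14224/23 ≈ 618.43.
618.4 lies right of the midline 572, so the layout is right-heavy.

right-heavy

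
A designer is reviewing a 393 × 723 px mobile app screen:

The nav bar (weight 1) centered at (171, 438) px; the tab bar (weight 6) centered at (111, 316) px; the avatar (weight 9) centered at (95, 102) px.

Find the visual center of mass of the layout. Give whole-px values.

(106, 203)

Total weight = 1 + 6 + 9 = 16.
x: (1·171 + 6·111 + 9·95) / 16 = 1692 / 16 ≈ 105.75
y: (1·438 + 6·316 + 9·102) / 16 = 3252 / 16 ≈ 203.25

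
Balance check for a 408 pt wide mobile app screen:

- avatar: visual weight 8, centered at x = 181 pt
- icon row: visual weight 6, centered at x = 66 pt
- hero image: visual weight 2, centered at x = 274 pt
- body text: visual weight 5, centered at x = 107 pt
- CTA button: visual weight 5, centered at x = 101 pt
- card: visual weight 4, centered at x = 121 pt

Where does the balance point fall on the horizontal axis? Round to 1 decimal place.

x ≈ 130.5

Σw = 8 + 6 + 2 + 5 + 5 + 4 = 30.
x: (8·181 + 6·66 + 2·274 + 5·107 + 5·101 + 4·121) / 30 = 3916 / 30 ≈ 130.53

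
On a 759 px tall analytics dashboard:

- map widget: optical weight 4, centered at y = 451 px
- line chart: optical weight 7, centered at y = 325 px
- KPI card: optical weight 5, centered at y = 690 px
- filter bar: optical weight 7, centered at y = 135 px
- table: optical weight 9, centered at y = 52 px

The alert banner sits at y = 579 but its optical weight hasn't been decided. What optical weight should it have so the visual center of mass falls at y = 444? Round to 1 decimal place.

w ≈ 39.0

Fixed elements: Σw = 4 + 7 + 5 + 7 + 9 = 32, Σw·y = 4·451 + 7·325 + 5·690 + 7·135 + 9·52 = 8942.
For the centroid to hit 444: (8942 + w·579) / (32 + w) = 444.
So w = (444·32 − 8942)/(579 − 444) = 5266/135 ≈ 39.01.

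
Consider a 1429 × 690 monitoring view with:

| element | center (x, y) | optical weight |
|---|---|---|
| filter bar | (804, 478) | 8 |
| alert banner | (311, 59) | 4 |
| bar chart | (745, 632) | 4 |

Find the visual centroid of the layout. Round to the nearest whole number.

(666, 412)

Total weight = 8 + 4 + 4 = 16.
x: (8·804 + 4·311 + 4·745) / 16 = 10656 / 16 ≈ 666.00
y: (8·478 + 4·59 + 4·632) / 16 = 6588 / 16 ≈ 411.75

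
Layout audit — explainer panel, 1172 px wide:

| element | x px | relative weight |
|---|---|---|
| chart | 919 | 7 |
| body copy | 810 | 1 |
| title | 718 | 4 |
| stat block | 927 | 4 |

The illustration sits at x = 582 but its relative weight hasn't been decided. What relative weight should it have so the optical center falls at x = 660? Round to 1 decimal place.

w ≈ 41.8

Fixed elements: Σw = 7 + 1 + 4 + 4 = 16, Σw·x = 7·919 + 1·810 + 4·718 + 4·927 = 13823.
Set Σw·x/Σw = 660: (13823 + 582w) = 660·(16 + w).
Solving: w = (660·16 − 13823) / (582 − 660) = -3263 / -78 ≈ 41.83.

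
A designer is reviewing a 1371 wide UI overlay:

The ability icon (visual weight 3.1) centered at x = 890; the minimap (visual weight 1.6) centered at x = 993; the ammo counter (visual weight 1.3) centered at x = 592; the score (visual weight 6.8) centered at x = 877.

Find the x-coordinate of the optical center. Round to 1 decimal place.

Weights sum to 3.1 + 1.6 + 1.3 + 6.8 = 12.8.
x: (3.1·890 + 1.6·993 + 1.3·592 + 6.8·877) / 12.8 = 11081.0 / 12.8 ≈ 865.70

x ≈ 865.7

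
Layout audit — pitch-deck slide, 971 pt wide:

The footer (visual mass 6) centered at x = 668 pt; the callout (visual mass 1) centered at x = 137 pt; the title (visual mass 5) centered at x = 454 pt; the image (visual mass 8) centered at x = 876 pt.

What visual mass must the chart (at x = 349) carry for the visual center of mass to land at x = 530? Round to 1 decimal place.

Existing Σw = 20 (6 + 1 + 5 + 8); existing moment 6·668 + 1·137 + 5·454 + 8·876 = 13423.
Balance at x = 530 requires (13423 + w·349) / (20 + w) = 530.
Rearranging, w·(349 − 530) = 530·20 − 13423 = -2823, so w ≈ -2823/-181 = 15.60.

w ≈ 15.6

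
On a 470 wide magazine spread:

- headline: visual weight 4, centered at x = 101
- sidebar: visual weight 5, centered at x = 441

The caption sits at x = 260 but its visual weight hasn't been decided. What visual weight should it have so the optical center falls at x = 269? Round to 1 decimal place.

w ≈ 20.9

Existing Σw = 9 (4 + 5); existing moment 4·101 + 5·441 = 2609.
For the centroid to hit 269: (2609 + w·260) / (9 + w) = 269.
Solving: w = (269·9 − 2609) / (260 − 269) = -188 / -9 ≈ 20.89.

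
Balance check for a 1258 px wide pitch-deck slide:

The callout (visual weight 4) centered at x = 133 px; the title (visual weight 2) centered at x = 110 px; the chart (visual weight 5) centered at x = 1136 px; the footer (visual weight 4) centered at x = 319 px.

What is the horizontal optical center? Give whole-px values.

x ≈ 514

Σw = 4 + 2 + 5 + 4 = 15.
Σw·x = 4·133 + 2·110 + 5·1136 + 4·319 = 7708, so x̄ = 7708/15 ≈ 513.87.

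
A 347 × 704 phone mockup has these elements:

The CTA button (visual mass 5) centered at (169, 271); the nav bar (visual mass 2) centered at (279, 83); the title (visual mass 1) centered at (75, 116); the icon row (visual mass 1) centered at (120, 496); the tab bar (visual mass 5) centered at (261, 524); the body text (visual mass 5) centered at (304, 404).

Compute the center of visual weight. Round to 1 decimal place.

(232.8, 356.5)

Total weight = 5 + 2 + 1 + 1 + 5 + 5 = 19.
x-moment: 5·169 + 2·279 + 1·75 + 1·120 + 5·261 + 5·304 = 4423; centroid 4423/19 ≈ 232.79.
y-moment: 5·271 + 2·83 + 1·116 + 1·496 + 5·524 + 5·404 = 6773; centroid 6773/19 ≈ 356.47.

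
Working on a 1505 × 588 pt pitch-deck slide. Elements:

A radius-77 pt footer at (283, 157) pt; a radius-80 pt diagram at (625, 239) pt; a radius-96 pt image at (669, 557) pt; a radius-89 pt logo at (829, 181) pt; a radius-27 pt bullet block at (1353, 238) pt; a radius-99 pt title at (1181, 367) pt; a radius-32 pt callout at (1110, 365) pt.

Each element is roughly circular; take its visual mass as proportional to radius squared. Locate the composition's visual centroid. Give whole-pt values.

(783, 321)

r² weights: footer 77² = 5929, diagram 80² = 6400, image 96² = 9216, logo 89² = 7921, bullet block 27² = 729, title 99² = 9801, callout 32² = 1024. Total = 41020.
Σw·x = 32107878; x̄ = 32107878/41020 ≈ 782.74.
y: moment 13171695 / weight 41020 ≈ 321.10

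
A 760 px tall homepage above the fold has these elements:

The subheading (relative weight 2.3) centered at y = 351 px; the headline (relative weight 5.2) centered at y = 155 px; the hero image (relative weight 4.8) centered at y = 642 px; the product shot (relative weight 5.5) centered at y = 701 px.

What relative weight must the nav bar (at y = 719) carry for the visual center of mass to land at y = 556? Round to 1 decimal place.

w ≈ 8.3

Existing Σw = 17.8 (2.3 + 5.2 + 4.8 + 5.5); existing moment 2.3·351 + 5.2·155 + 4.8·642 + 5.5·701 = 8550.4.
Set Σw·y/Σw = 556: (8550.4 + 719w) = 556·(17.8 + w).
Solving: w = (556·17.8 − 8550.4) / (719 − 556) = 1346.4 / 163 ≈ 8.26.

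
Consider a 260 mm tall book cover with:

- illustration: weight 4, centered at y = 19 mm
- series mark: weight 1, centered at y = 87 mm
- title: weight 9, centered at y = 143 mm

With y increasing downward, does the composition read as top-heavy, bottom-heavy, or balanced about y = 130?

Weights sum to 4 + 1 + 9 = 14.
y-moment: 4·19 + 1·87 + 9·143 = 1450; centroid 1450/14 ≈ 103.57.
103.6 lies above (smaller y than) the midline 130, so the layout is top-heavy.

top-heavy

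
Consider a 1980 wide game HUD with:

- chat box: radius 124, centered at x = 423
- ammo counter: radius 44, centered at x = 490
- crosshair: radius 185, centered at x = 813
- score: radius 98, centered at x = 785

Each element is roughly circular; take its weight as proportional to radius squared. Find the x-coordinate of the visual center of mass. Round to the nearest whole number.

x ≈ 700

r² weights: chat box 124² = 15376, ammo counter 44² = 1936, crosshair 185² = 34225, score 98² = 9604. Total = 61141.
Σw·x = 15376·423 + 1936·490 + 34225·813 + 9604·785 = 42816753, so x̄ = 42816753/61141 ≈ 700.30.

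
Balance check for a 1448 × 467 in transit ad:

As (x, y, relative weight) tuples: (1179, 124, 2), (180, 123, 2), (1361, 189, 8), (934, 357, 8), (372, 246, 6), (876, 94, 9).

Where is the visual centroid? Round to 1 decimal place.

(891.3, 205.3)

Σw = 2 + 2 + 8 + 8 + 6 + 9 = 35.
x: moment 31194 / weight 35 ≈ 891.26
y: moment 7184 / weight 35 ≈ 205.26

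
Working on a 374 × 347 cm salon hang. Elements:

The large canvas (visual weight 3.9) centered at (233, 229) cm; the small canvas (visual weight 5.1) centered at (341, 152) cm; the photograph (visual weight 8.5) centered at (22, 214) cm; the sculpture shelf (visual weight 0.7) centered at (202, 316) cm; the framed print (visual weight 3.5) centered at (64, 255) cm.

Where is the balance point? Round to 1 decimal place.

(147.5, 212.0)

Total weight = 3.9 + 5.1 + 8.5 + 0.7 + 3.5 = 21.7.
x-moment: 3.9·233 + 5.1·341 + 8.5·22 + 0.7·202 + 3.5·64 = 3200.2; centroid 3200.2/21.7 ≈ 147.47.
y-moment: 3.9·229 + 5.1·152 + 8.5·214 + 0.7·316 + 3.5·255 = 4601.0; centroid 4601.0/21.7 ≈ 212.03.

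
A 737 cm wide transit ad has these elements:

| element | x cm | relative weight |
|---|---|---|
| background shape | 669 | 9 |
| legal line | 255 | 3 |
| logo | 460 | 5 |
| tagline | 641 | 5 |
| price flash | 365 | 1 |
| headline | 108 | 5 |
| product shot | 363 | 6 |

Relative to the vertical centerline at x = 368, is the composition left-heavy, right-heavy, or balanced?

right-heavy

Total weight = 9 + 3 + 5 + 5 + 1 + 5 + 6 = 34.
Σw·x = 15374; x̄ = 15374/34 ≈ 452.18.
452.2 vs midline 368 → right-heavy.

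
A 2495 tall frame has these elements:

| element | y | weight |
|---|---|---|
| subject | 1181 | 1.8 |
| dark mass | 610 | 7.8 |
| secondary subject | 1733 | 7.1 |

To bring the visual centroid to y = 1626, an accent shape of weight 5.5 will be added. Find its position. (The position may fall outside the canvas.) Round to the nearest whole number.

y ≈ 3074

With the accent shape, Σw becomes 1.8 + 7.8 + 7.1 + 5.5 = 22.2.
Along y: (19188.1 + 5.5·y) / 22.2 = 1626 (existing moment 1.8·1181 + 7.8·610 + 7.1·1733 = 19188.1) ⇒ y = (36097.2 − 19188.1) / 5.5 ≈ 3074.38.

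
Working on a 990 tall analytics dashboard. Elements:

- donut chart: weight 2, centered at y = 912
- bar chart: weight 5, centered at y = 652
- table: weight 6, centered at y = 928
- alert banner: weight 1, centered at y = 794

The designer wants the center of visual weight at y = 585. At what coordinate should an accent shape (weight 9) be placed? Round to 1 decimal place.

y ≈ 223.2

New total weight: (2 + 5 + 6 + 1) + 9 = 23.
y: target moment 23×585 = 13455; current 2·912 + 5·652 + 6·928 + 1·794 = 11446; the accent shape supplies 2009, so y = 2009/9 ≈ 223.22.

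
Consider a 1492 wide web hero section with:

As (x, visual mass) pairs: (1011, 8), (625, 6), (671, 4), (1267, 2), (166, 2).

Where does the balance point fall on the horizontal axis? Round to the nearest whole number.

x ≈ 790

Weights sum to 8 + 6 + 4 + 2 + 2 = 22.
Σw·x = 8·1011 + 6·625 + 4·671 + 2·1267 + 2·166 = 17388, so x̄ = 17388/22 ≈ 790.36.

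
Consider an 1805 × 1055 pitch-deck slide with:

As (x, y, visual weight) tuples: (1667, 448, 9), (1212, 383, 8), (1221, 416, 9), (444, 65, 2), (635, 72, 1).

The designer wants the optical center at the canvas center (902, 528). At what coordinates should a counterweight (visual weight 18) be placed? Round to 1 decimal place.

(287.9, 765.2)

After adding the counterweight, total weight = 9 + 8 + 9 + 2 + 1 + 18 = 47.
x: need Σw·x = 47·902 = 42394. Existing = 9·1667 + 8·1212 + 9·1221 + 2·444 + 1·635 = 37211. Remainder 5183 / 18 ≈ 287.94.
y: need Σw·y = 47·528 = 24816. Existing = 9·448 + 8·383 + 9·416 + 2·65 + 1·72 = 11042. Remainder 13774 / 18 ≈ 765.22.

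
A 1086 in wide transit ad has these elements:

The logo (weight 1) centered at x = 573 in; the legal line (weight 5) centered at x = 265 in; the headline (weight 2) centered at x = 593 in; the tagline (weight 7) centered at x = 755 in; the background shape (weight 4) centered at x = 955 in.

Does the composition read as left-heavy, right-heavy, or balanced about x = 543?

right-heavy

Weights sum to 1 + 5 + 2 + 7 + 4 = 19.
x: (1·573 + 5·265 + 2·593 + 7·755 + 4·955) / 19 = 12189 / 19 ≈ 641.53
641.5 lies right of the midline 543, so the layout is right-heavy.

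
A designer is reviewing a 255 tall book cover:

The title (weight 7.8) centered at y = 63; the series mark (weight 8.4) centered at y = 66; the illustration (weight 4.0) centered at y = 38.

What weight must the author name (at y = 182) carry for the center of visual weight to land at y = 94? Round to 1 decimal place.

Fixed elements: Σw = 7.8 + 8.4 + 4.0 = 20.2, Σw·y = 7.8·63 + 8.4·66 + 4.0·38 = 1197.8.
Set Σw·y/Σw = 94: (1197.8 + 182w) = 94·(20.2 + w).
Solving: w = (94·20.2 − 1197.8) / (182 − 94) = 701.0 / 88 ≈ 7.97.

w ≈ 8.0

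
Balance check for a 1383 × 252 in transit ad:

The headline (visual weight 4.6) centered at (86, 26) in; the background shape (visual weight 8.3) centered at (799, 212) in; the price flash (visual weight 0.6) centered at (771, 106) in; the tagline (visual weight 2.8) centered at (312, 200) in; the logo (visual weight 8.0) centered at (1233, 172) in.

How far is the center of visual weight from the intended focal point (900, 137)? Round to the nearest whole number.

Total weight = 4.6 + 8.3 + 0.6 + 2.8 + 8.0 = 24.3.
x: (4.6·86 + 8.3·799 + 0.6·771 + 2.8·312 + 8.0·1233) / 24.3 = 18227.5 / 24.3 ≈ 750.10
y: (4.6·26 + 8.3·212 + 0.6·106 + 2.8·200 + 8.0·172) / 24.3 = 3878.8 / 24.3 ≈ 159.62
Relative to (900, 137): Δ = (-149.90, 22.62); |Δ| = √(-149.90² + 22.62²) ≈ 151.59.

≈ 152 in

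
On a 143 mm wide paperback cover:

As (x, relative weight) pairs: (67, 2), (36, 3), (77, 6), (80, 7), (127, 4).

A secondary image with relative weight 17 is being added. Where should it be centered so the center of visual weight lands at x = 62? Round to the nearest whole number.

x ≈ 38

After adding the secondary image, total weight = 2 + 3 + 6 + 7 + 4 + 17 = 39.
x: need Σw·x = 39·62 = 2418. Existing = 2·67 + 3·36 + 6·77 + 7·80 + 4·127 = 1772. Remainder 646 / 17 ≈ 38.00.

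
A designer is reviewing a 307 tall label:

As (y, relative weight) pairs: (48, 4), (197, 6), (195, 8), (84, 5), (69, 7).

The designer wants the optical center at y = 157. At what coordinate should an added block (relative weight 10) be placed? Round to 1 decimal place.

After adding the added block, total weight = 4 + 6 + 8 + 5 + 7 + 10 = 40.
Along y: (3837 + 10·y) / 40 = 157 (existing moment 4·48 + 6·197 + 8·195 + 5·84 + 7·69 = 3837) ⇒ y = (6280 − 3837) / 10 ≈ 244.30.

y ≈ 244.3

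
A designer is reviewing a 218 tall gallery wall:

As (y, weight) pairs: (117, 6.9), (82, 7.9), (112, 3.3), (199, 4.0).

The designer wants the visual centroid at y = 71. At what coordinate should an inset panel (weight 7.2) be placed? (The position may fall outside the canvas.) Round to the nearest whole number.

y ≈ -75

After adding the inset panel, total weight = 6.9 + 7.9 + 3.3 + 4.0 + 7.2 = 29.3.
Along y: (2620.7 + 7.2·y) / 29.3 = 71 (existing moment 6.9·117 + 7.9·82 + 3.3·112 + 4.0·199 = 2620.7) ⇒ y = (2080.3 − 2620.7) / 7.2 ≈ -75.06.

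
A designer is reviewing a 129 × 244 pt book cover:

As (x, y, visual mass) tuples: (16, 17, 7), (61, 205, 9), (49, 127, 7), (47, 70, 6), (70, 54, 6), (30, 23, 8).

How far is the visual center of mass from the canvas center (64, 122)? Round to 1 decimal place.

≈ 38.9 pt

Total weight = 7 + 9 + 7 + 6 + 6 + 8 = 43.
Σw·x = 1946; x̄ = 1946/43 ≈ 45.26.
y: moment 3781 / weight 43 ≈ 87.93
From (64, 122): dx = -18.74, dy = -34.07, so the distance is √(dx²+dy²) ≈ 38.89.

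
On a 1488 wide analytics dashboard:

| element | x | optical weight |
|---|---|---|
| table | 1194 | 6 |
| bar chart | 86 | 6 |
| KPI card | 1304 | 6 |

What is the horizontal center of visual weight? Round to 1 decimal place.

Weights sum to 6 + 6 + 6 = 18.
Σw·x = 6·1194 + 6·86 + 6·1304 = 15504, so x̄ = 15504/18 ≈ 861.33.

x ≈ 861.3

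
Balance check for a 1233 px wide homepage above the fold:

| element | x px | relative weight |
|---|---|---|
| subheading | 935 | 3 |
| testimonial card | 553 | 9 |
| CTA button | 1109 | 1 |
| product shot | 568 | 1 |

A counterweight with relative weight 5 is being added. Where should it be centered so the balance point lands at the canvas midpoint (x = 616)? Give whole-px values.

x ≈ 449

New total weight: (3 + 9 + 1 + 1) + 5 = 19.
Along x: (9459 + 5·x) / 19 = 616 (existing moment 3·935 + 9·553 + 1·1109 + 1·568 = 9459) ⇒ x = (11704 − 9459) / 5 ≈ 449.00.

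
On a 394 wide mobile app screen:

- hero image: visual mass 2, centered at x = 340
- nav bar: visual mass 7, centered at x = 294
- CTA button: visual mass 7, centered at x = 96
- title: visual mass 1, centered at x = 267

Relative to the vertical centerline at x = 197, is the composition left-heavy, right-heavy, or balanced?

Σw = 2 + 7 + 7 + 1 = 17.
x: (2·340 + 7·294 + 7·96 + 1·267) / 17 = 3677 / 17 ≈ 216.29
216.3 lies right of the midline 197, so the layout is right-heavy.

right-heavy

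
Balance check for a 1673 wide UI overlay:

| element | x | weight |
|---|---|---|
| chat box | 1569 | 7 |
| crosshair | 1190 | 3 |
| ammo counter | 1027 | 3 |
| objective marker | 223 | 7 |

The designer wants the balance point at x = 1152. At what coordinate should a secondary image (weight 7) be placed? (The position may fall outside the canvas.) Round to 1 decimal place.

After adding the secondary image, total weight = 7 + 3 + 3 + 7 + 7 = 27.
Along x: (19195 + 7·x) / 27 = 1152 (existing moment 7·1569 + 3·1190 + 3·1027 + 7·223 = 19195) ⇒ x = (31104 − 19195) / 7 ≈ 1701.29.

x ≈ 1701.3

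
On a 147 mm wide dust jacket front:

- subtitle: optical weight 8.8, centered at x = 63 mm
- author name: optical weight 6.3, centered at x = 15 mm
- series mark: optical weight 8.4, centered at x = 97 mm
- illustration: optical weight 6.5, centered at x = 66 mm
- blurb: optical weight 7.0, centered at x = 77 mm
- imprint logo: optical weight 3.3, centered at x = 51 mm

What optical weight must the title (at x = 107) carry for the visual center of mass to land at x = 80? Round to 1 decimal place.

Existing Σw = 40.3 (8.8 + 6.3 + 8.4 + 6.5 + 7.0 + 3.3); existing moment 8.8·63 + 6.3·15 + 8.4·97 + 6.5·66 + 7.0·77 + 3.3·51 = 2600.0.
Set Σw·x/Σw = 80: (2600.0 + 107w) = 80·(40.3 + w).
So w = (80·40.3 − 2600.0)/(107 − 80) = 624.0/27 ≈ 23.11.

w ≈ 23.1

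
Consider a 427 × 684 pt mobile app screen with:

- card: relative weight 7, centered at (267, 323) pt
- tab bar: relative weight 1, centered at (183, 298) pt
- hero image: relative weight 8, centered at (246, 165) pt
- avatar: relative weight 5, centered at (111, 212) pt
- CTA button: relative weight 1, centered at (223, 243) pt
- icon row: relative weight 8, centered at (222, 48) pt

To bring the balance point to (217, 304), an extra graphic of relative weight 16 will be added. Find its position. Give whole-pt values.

(213, 526)

New total weight: (7 + 1 + 8 + 5 + 1 + 8) + 16 = 46.
x: target moment 46×217 = 9982; current 7·267 + 1·183 + 8·246 + 5·111 + 1·223 + 8·222 = 6574; the extra graphic supplies 3408, so x = 3408/16 ≈ 213.00.
y: target moment 46×304 = 13984; current 7·323 + 1·298 + 8·165 + 5·212 + 1·243 + 8·48 = 5566; the extra graphic supplies 8418, so y = 8418/16 ≈ 526.12.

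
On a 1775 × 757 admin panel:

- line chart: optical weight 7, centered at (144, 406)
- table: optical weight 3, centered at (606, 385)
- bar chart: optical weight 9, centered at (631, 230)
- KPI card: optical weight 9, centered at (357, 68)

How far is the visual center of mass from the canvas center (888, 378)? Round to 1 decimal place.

Weights sum to 7 + 3 + 9 + 9 = 28.
x-moment: 7·144 + 3·606 + 9·631 + 9·357 = 11718; centroid 11718/28 ≈ 418.50.
y-moment: 7·406 + 3·385 + 9·230 + 9·68 = 6679; centroid 6679/28 ≈ 238.54.
Relative to (888, 378): Δ = (-469.50, -139.46); |Δ| = √(-469.50² + -139.46²) ≈ 489.78.

≈ 489.8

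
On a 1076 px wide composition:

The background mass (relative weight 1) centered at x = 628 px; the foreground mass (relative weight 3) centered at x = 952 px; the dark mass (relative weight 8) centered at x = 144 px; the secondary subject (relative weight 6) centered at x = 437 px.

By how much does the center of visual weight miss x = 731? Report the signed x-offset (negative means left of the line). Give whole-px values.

≈ -328 px

Σw = 1 + 3 + 8 + 6 = 18.
x: (1·628 + 3·952 + 8·144 + 6·437) / 18 = 7258 / 18 ≈ 403.22
Difference: 403.22 − 731 ≈ -327.78.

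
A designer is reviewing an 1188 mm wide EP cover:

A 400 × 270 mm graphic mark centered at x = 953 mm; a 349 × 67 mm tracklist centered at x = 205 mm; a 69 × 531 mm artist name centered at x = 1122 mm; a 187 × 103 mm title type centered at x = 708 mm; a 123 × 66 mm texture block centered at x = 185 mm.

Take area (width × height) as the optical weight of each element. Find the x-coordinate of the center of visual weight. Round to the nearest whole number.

Areas → weights: graphic mark 400·270 = 108000, tracklist 349·67 = 23383, artist name 69·531 = 36639, title type 187·103 = 19261, texture block 123·66 = 8118; Σw = 195401.
Σw·x = 108000·953 + 23383·205 + 36639·1122 + 19261·708 + 8118·185 = 163965091, so x̄ = 163965091/195401 ≈ 839.12.

x ≈ 839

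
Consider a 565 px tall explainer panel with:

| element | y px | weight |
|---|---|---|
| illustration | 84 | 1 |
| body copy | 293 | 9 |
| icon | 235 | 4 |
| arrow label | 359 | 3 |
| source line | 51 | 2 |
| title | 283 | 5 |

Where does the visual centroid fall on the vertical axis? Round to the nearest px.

Weights sum to 1 + 9 + 4 + 3 + 2 + 5 = 24.
y: (1·84 + 9·293 + 4·235 + 3·359 + 2·51 + 5·283) / 24 = 6255 / 24 ≈ 260.62

y ≈ 261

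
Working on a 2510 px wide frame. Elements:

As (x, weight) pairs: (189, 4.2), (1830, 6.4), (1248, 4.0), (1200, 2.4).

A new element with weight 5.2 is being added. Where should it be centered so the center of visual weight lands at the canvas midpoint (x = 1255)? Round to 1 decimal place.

x ≈ 1439.1

With the new element, Σw becomes 4.2 + 6.4 + 4.0 + 2.4 + 5.2 = 22.2.
x: target moment 22.2×1255 = 27861.0; current 4.2·189 + 6.4·1830 + 4.0·1248 + 2.4·1200 = 20377.8; the new element supplies 7483.2, so x = 7483.2/5.2 ≈ 1439.08.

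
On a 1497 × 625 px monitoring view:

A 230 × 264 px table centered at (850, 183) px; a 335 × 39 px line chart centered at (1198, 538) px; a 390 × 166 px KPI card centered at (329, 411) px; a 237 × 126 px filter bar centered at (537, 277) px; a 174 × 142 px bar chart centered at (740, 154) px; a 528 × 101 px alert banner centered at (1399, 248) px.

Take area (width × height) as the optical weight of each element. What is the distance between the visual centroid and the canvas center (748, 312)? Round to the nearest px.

≈ 60 px

Taking area as weight: table 230·264 = 60720, line chart 335·39 = 13065, KPI card 390·166 = 64740, filter bar 237·126 = 29862, bar chart 174·142 = 24708, alert banner 528·101 = 53328. Sum 246423.
x: (60720·850 + 13065·1198 + 64740·329 + 29862·537 + 24708·740 + 53328·1399) / 246423 = 197489016 / 246423 ≈ 801.42
y: (60720·183 + 13065·538 + 64740·411 + 29862·277 + 24708·154 + 53328·248) / 246423 = 70051020 / 246423 ≈ 284.27
Relative to (748, 312): Δ = (53.42, -27.73); |Δ| = √(53.42² + -27.73²) ≈ 60.19.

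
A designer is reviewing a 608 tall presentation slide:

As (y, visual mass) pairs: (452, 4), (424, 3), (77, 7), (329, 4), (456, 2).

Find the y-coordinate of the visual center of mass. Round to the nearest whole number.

Σw = 4 + 3 + 7 + 4 + 2 = 20.
Σw·y = 4·452 + 3·424 + 7·77 + 4·329 + 2·456 = 5847, so ȳ = 5847/20 ≈ 292.35.

y ≈ 292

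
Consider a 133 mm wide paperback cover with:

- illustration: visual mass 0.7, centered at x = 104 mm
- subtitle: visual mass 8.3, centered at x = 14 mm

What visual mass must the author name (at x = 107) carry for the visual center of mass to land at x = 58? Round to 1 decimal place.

Known weights sum to 0.7 + 8.3 = 9.0; their moment is 0.7·104 + 8.3·14 = 189.0.
For the centroid to hit 58: (189.0 + w·107) / (9.0 + w) = 58.
Rearranging, w·(107 − 58) = 58·9.0 − 189.0 = 333.0, so w ≈ 333.0/49 = 6.80.

w ≈ 6.8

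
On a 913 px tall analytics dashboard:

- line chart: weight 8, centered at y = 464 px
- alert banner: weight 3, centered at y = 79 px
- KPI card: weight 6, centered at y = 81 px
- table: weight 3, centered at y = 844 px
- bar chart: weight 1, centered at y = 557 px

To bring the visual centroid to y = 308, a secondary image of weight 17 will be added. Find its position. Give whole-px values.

y ≈ 246

With the secondary image, Σw becomes 8 + 3 + 6 + 3 + 1 + 17 = 38.
y: need Σw·y = 38·308 = 11704. Existing = 8·464 + 3·79 + 6·81 + 3·844 + 1·557 = 7524. Remainder 4180 / 17 ≈ 245.88.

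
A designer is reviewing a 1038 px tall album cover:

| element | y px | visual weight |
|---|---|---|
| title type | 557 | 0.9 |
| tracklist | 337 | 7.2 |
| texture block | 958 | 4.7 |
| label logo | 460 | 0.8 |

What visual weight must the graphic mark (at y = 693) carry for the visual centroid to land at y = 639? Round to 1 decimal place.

w ≈ 16.5

Existing Σw = 13.6 (0.9 + 7.2 + 4.7 + 0.8); existing moment 0.9·557 + 7.2·337 + 4.7·958 + 0.8·460 = 7798.3.
Set Σw·y/Σw = 639: (7798.3 + 693w) = 639·(13.6 + w).
Rearranging, w·(693 − 639) = 639·13.6 − 7798.3 = 892.1, so w ≈ 892.1/54 = 16.52.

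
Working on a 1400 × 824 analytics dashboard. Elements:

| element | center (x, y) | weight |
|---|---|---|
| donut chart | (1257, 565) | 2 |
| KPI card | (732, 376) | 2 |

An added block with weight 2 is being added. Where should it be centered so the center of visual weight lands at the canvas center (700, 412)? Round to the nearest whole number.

(111, 295)

With the added block, Σw becomes 2 + 2 + 2 = 6.
Along x: (3978 + 2·x) / 6 = 700 (existing moment 2·1257 + 2·732 = 3978) ⇒ x = (4200 − 3978) / 2 ≈ 111.00.
Along y: (1882 + 2·y) / 6 = 412 (existing moment 2·565 + 2·376 = 1882) ⇒ y = (2472 − 1882) / 2 ≈ 295.00.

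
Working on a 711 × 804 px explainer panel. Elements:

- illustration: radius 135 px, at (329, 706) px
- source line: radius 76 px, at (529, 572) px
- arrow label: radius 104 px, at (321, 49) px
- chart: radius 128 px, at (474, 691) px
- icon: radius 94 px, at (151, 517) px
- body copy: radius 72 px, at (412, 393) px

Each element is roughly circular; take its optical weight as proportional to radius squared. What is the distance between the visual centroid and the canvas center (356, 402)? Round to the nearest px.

≈ 129 px

Weights ∝ r²: illustration 135² = 18225, source line 76² = 5776, arrow label 104² = 10816, chart 128² = 16384, icon 94² = 8836, body copy 72² = 5184; Σw = 65221.
x-moment: 18225·329 + 5776·529 + 10816·321 + 16384·474 + 8836·151 + 5184·412 = 23759525; centroid 23759525/65221 ≈ 364.29.
y-moment: 18225·706 + 5776·572 + 10816·49 + 16384·691 + 8836·517 + 5184·393 = 34627574; centroid 34627574/65221 ≈ 530.93.
From (356, 402): dx = 8.29, dy = 128.93, so the distance is √(dx²+dy²) ≈ 129.19.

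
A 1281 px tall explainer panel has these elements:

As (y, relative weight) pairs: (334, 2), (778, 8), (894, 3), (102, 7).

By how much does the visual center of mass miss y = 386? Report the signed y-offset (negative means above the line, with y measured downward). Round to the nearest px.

≈ 128 px

Σw = 2 + 8 + 3 + 7 = 20.
Σw·y = 2·334 + 8·778 + 3·894 + 7·102 = 10288, so ȳ = 10288/20 ≈ 514.40.
Difference: 514.40 − 386 ≈ 128.40.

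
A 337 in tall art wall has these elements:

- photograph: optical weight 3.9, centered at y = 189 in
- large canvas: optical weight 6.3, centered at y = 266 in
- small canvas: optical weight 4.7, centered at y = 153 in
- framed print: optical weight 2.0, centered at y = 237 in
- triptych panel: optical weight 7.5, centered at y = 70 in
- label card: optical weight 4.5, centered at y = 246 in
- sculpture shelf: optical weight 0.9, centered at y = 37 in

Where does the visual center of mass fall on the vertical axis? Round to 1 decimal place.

y ≈ 176.9

Total weight = 3.9 + 6.3 + 4.7 + 2.0 + 7.5 + 4.5 + 0.9 = 29.8.
Σw·y = 3.9·189 + 6.3·266 + 4.7·153 + 2.0·237 + 7.5·70 + 4.5·246 + 0.9·37 = 5271.3, so ȳ = 5271.3/29.8 ≈ 176.89.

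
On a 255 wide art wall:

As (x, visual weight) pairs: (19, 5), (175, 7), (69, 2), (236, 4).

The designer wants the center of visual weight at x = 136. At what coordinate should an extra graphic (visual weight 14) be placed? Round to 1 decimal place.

With the extra graphic, Σw becomes 5 + 7 + 2 + 4 + 14 = 32.
x: need Σw·x = 32·136 = 4352. Existing = 5·19 + 7·175 + 2·69 + 4·236 = 2402. Remainder 1950 / 14 ≈ 139.29.

x ≈ 139.3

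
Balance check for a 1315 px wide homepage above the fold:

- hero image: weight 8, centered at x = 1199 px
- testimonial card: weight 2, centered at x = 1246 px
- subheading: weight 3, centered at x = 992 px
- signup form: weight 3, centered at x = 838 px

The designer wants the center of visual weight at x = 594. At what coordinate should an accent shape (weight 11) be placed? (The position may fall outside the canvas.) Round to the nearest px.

x ≈ -140

After adding the accent shape, total weight = 8 + 2 + 3 + 3 + 11 = 27.
x: need Σw·x = 27·594 = 16038. Existing = 8·1199 + 2·1246 + 3·992 + 3·838 = 17574. Remainder -1536 / 11 ≈ -139.64.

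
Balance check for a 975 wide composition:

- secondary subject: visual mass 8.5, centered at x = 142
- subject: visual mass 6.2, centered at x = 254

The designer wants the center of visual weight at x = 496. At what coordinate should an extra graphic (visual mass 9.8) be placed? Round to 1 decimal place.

x ≈ 956.1

With the extra graphic, Σw becomes 8.5 + 6.2 + 9.8 = 24.5.
x: target moment 24.5×496 = 12152.0; current 8.5·142 + 6.2·254 = 2781.8; the extra graphic supplies 9370.2, so x = 9370.2/9.8 ≈ 956.14.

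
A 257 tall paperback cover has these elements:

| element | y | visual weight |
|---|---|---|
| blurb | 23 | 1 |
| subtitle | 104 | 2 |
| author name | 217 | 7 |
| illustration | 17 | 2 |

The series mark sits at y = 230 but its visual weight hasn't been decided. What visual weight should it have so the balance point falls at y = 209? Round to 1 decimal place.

Known weights sum to 1 + 2 + 7 + 2 = 12; their moment is 1·23 + 2·104 + 7·217 + 2·17 = 1784.
For the centroid to hit 209: (1784 + w·230) / (12 + w) = 209.
Solving: w = (209·12 − 1784) / (230 − 209) = 724 / 21 ≈ 34.48.

w ≈ 34.5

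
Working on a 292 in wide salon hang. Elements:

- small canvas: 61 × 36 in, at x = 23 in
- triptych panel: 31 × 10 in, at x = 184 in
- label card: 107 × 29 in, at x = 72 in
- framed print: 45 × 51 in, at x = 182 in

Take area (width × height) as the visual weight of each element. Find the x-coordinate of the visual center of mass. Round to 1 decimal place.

x ≈ 94.7

Areas: small canvas 61·36 = 2196, triptych panel 31·10 = 310, label card 107·29 = 3103, framed print 45·51 = 2295. Total weight = 7904.
x-moment: 2196·23 + 310·184 + 3103·72 + 2295·182 = 748654; centroid 748654/7904 ≈ 94.72.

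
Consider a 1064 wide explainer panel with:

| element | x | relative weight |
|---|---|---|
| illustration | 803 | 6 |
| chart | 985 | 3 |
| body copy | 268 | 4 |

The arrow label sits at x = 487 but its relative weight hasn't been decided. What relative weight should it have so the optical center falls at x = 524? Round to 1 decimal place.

Fixed elements: Σw = 6 + 3 + 4 = 13, Σw·x = 6·803 + 3·985 + 4·268 = 8845.
Set Σw·x/Σw = 524: (8845 + 487w) = 524·(13 + w).
Rearranging, w·(487 − 524) = 524·13 − 8845 = -2033, so w ≈ -2033/-37 = 54.95.

w ≈ 54.9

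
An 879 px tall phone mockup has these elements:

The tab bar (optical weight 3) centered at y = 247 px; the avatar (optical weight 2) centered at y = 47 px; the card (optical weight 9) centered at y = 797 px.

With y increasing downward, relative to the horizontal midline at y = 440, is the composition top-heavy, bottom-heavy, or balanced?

Weights sum to 3 + 2 + 9 = 14.
y-moment: 3·247 + 2·47 + 9·797 = 8008; centroid 8008/14 ≈ 572.00.
572.0 vs midline 440 → bottom-heavy.

bottom-heavy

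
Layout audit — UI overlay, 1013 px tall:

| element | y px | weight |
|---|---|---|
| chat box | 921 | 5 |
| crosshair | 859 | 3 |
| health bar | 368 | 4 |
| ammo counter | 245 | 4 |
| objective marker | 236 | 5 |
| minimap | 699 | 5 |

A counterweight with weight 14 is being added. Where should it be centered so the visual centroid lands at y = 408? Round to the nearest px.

y ≈ 144

New total weight: (5 + 3 + 4 + 4 + 5 + 5) + 14 = 40.
Along y: (14309 + 14·y) / 40 = 408 (existing moment 5·921 + 3·859 + 4·368 + 4·245 + 5·236 + 5·699 = 14309) ⇒ y = (16320 − 14309) / 14 ≈ 143.64.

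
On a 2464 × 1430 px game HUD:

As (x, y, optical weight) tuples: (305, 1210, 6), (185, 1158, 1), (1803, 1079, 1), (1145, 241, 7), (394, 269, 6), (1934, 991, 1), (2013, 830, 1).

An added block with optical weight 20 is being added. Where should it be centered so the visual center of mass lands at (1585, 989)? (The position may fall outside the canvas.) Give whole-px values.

(2501, 1395)

New total weight: (6 + 1 + 1 + 7 + 6 + 1 + 1) + 20 = 43.
x: target moment 43×1585 = 68155; current 6·305 + 1·185 + 1·1803 + 7·1145 + 6·394 + 1·1934 + 1·2013 = 18144; the added block supplies 50011, so x = 50011/20 ≈ 2500.55.
y: target moment 43×989 = 42527; current 6·1210 + 1·1158 + 1·1079 + 7·241 + 6·269 + 1·991 + 1·830 = 14619; the added block supplies 27908, so y = 27908/20 ≈ 1395.40.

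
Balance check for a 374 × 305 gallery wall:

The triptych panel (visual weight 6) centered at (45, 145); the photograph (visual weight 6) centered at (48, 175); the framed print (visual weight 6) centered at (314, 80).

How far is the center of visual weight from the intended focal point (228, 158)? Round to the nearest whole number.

≈ 96

Weights sum to 6 + 6 + 6 = 18.
x: (6·45 + 6·48 + 6·314) / 18 = 2442 / 18 ≈ 135.67
y: (6·145 + 6·175 + 6·80) / 18 = 2400 / 18 ≈ 133.33
Offset from (228, 158): Δx ≈ -92.33, Δy ≈ -24.67; distance = √(Δx² + Δy²) ≈ 95.57.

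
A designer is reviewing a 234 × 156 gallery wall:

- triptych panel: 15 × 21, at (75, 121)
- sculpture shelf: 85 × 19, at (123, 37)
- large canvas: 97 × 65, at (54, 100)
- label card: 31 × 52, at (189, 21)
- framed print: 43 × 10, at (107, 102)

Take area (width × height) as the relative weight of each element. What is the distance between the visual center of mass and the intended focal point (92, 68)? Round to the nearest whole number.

Taking area as weight: triptych panel 15·21 = 315, sculpture shelf 85·19 = 1615, large canvas 97·65 = 6305, label card 31·52 = 1612, framed print 43·10 = 430. Sum 10277.
x-moment: 315·75 + 1615·123 + 6305·54 + 1612·189 + 430·107 = 913418; centroid 913418/10277 ≈ 88.88.
y-moment: 315·121 + 1615·37 + 6305·100 + 1612·21 + 430·102 = 806082; centroid 806082/10277 ≈ 78.44.
Relative to (92, 68): Δ = (-3.12, 10.44); |Δ| = √(-3.12² + 10.44²) ≈ 10.89.

≈ 11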